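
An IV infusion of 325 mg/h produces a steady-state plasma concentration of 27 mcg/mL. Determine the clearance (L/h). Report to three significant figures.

12.0 L/h

At steady state, infusion rate = CL × Css, so CL = rate / Css.
CL = 325 / 27 = 12.04 L/h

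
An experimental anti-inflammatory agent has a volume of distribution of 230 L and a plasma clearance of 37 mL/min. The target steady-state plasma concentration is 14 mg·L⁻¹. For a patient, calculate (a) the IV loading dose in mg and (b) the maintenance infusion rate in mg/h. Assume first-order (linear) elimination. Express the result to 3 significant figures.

LD = Vd · C_target = 230.0 × 14 = 3220 mg
Convert clearance: 37 mL/min × 60 min/h ÷ 1000 mL/L = 2.220 L/h
Infusion rate = 2.220 L/h × 14 mg/L = 31.08 mg/h

(a) 3220 mg; (b) 31.1 mg/h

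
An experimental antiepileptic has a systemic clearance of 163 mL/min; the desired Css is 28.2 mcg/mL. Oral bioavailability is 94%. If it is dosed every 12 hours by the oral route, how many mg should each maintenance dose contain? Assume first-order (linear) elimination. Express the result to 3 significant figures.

3520 mg

CL = 163 mL/min × 60/1000 = 9.780 L/h
D = CL × Css × τ / F = 9.780 × 28.2 × 12 / 0.94 = 3521 mg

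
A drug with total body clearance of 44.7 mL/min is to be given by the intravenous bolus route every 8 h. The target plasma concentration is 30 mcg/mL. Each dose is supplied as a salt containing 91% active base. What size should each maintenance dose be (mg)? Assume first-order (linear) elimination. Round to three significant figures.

707 mg

Convert clearance: 44.7 mL/min × 60 min/h ÷ 1000 mL/L = 2.682 L/h
D = CL × Css × τ / S = 2.682 × 30 × 8 / 0.91 = 707.3 mg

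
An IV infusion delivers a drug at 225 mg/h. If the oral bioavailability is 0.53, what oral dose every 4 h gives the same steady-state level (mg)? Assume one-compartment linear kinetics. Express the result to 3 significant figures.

1700 mg

To maintain the same Css, the systemic dosing rate must be unchanged: F·D/τ = infusion rate.
D = rate × τ / F = 225 × 4 / 0.53 = 1698 mg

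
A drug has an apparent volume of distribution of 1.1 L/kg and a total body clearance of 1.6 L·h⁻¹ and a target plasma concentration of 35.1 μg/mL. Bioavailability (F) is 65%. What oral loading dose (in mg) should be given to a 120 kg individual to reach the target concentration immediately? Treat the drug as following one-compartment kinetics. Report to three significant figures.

Vd(total) = 120 kg × 1.1 L/kg = 132.0 L
LD is governed by Vd — clearance does not enter the loading-dose calculation.
LD = Vd × C / F = 132.0 × 35.10 / 0.65 = 7128 mg

7130 mg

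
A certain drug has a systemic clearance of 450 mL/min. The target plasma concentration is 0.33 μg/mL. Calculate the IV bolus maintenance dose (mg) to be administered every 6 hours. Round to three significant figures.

Convert clearance: 450 mL/min × 60 min/h ÷ 1000 mL/L = 27.00 L/h
D = CL × Css × τ = 27.00 × 0.33 × 6 = 53.46 mg

53.5 mg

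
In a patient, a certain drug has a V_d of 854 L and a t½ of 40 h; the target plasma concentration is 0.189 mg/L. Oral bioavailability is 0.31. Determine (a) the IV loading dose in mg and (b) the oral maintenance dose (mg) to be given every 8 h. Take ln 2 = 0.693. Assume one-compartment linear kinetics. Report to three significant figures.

LD = Vd × C = 854.0 × 0.189 = 161.4 mg
CL = 0.693 × Vd / t½ = 0.693 × 854.0 / 40 = 14.80 L/h
D = CL × Css × τ / F = 14.80 × 0.189 × 8 / 0.31 = 72.19 mg

(a) 161 mg; (b) 72.2 mg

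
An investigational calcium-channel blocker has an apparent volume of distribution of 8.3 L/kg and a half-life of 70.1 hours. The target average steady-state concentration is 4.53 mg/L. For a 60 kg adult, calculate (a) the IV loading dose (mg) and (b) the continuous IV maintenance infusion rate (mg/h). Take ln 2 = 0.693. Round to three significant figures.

Total Vd = 8.3 × 60 = 498.0 L
LD = Vd × C = 498.0 × 4.53 = 2256 mg
CL = 0.693 × Vd / t½ = 0.693 × 498.0 / 70.1 = 4.923 L/h
Infusion rate = CL × Css = 4.923 × 4.53 = 22.30 mg/h

(a) 2260 mg; (b) 22.3 mg/h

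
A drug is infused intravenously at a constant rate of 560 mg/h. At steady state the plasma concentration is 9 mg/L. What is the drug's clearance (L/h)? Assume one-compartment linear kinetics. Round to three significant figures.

At steady state, infusion rate = CL × Css, so CL = rate / Css.
CL = 560 / 9 = 62.22 L/h

62.2 L/h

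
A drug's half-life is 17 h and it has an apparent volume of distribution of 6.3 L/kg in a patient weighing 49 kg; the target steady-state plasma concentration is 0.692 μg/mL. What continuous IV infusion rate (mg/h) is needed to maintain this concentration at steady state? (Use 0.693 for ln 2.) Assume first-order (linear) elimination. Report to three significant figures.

Vd(total) = 49 kg × 6.3 L/kg = 308.7 L
CL = 0.693 × Vd / t½ = 0.693 × 308.7 / 17 = 12.58 L/h
Infusion rate = CL × Css = 12.58 × 0.692 = 8.705 mg/h

8.71 mg/h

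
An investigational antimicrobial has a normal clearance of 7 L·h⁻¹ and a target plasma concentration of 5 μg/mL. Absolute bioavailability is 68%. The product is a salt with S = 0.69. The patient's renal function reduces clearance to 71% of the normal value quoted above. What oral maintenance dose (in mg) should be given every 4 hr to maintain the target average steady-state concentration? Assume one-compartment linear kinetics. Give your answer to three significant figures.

212 mg

Patient clearance = 0.71 × 7.000 = 4.970 L/h
At steady state, dose per interval replaces the amount cleared in that interval: F·S·D/τ = CL·Css.
D = CL × Css × τ / F / S = 4.970 × 5 × 4 / 0.68 / 0.69 = 211.8 mg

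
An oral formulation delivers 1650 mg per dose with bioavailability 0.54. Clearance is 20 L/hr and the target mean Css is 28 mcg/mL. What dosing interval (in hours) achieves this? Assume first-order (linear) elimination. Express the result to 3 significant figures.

1.59 h

F·D/τ = CL·Css → τ = F·D / (CL·Css).
τ = 0.54 × 1650 / (20 × 28) = 1.591 h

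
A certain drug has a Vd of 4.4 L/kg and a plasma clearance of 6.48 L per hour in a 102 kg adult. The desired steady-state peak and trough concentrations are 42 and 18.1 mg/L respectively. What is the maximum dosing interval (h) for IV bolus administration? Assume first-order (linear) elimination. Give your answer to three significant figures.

58.3 h

Vd(total) = 102 kg × 4.4 L/kg = 448.8 L
k = CL / Vd = 6.480 / 448.8 = 0.01444 h⁻¹
Between IV bolus doses, concentration decays as C = C₀·e^(−kτ), so C_peak/C_trough = e^(kτ).
τ_max = ln(C_peak/C_trough) / k = ln(42/18.1) / 0.01444 = 0.8418 / 0.01444 = 58.30 h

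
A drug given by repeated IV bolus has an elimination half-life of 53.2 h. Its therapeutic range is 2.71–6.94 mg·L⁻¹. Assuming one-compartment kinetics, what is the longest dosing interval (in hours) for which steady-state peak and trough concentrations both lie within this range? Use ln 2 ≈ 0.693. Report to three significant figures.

72.2 h

k = 0.693 / t½ = 0.693 / 53.2 = 0.01303 h⁻¹
Between IV bolus doses, concentration decays as C = C₀·e^(−kτ), so C_peak/C_trough = e^(kτ).
τ_max = ln(C_peak/C_trough) / k = ln(6.94/2.71) / 0.01303 = 0.9404 / 0.01303 = 72.17 h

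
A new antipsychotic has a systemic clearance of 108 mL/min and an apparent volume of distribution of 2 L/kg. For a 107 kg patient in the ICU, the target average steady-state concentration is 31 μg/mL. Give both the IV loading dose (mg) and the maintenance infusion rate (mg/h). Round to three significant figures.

(a) 6630 mg; (b) 201 mg/h

Vd(total) = 107 kg × 2 L/kg = 214.0 L
Loading dose = Vd × C = 214.0 × 31 = 6634 mg
Convert clearance: 108 mL/min × 60 min/h ÷ 1000 mL/L = 6.480 L/h
Maintenance infusion rate = CL × Css = 6.480 × 31 = 200.9 mg/h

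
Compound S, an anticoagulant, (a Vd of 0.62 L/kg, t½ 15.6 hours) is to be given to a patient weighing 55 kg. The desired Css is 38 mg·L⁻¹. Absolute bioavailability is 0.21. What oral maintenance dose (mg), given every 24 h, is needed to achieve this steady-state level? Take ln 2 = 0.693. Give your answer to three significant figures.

6580 mg

Vd(total) = 55 kg × 0.62 L/kg = 34.10 L
CL = 0.693 × Vd / t½ = 0.693 × 34.10 / 15.6 = 1.515 L/h
D = CL × Css × τ / F = 1.515 × 38 × 24 / 0.21 = 6579 mg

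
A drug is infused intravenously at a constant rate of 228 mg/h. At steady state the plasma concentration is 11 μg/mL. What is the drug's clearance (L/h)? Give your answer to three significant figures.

20.7 L/h

At steady state, infusion rate = CL × Css, so CL = rate / Css.
CL = 228 / 11 = 20.73 L/h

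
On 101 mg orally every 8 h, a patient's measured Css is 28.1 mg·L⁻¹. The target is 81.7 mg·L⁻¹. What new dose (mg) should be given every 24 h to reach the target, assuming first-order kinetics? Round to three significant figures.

With linear kinetics, Css is proportional to dose rate (D/τ) at fixed clearance.
D₂ = D₁ × (Css,target / Css,current) × (τ₂/τ₁) = 101 × (81.7/28.1) × (24/8) = 881.0 mg

881 mg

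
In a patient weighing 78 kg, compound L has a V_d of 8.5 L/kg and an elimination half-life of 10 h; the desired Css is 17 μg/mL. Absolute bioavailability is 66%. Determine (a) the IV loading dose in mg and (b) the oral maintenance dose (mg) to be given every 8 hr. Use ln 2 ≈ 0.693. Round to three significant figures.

(a) 11300 mg; (b) 9470 mg

Total Vd = 8.5 × 78 = 663.0 L
LD = Vd × C = 663.0 × 17 = 11270 mg
CL = 0.693 × Vd / t½ = 0.693 × 663.0 / 10 = 45.95 L/h
D = CL × Css × τ / F = 45.95 × 17 × 8 / 0.66 = 9468 mg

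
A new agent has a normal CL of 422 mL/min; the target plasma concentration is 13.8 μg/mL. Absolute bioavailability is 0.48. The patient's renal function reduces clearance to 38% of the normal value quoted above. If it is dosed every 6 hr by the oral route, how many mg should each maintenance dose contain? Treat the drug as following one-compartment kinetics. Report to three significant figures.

1660 mg

CL = 422 mL/min × 60/1000 = 25.32 L/h
Patient clearance = 0.38 × 25.32 = 9.622 L/h
D = CL × Css × τ / F = 9.622 × 13.8 × 6 / 0.48 = 1660 mg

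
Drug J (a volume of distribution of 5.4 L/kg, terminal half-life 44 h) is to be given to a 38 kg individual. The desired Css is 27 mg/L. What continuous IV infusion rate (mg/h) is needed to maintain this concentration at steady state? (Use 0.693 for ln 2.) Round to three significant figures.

Vd = 5.4 L/kg × 38 kg = 205.2 L
CL = ln 2 · Vd / t½ = 0.693 × 205.2 / 44 = 3.232 L/h
Infusion rate = CL × Css = 3.232 × 27 = 87.26 mg/h

87.3 mg/h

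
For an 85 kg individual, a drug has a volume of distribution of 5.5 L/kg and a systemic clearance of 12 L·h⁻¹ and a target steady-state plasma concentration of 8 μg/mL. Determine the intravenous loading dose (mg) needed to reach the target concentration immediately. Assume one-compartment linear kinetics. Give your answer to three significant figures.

3740 mg

Total Vd = 5.5 × 85 = 467.5 L
LD = Vd × C = 467.5 × 8.000 = 3740 mg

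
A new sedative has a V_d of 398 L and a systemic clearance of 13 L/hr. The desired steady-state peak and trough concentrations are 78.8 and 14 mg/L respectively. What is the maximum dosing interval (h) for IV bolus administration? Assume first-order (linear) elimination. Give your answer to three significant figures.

k = CL / Vd = 13.00 / 398.0 = 0.03266 h⁻¹
Between IV bolus doses, concentration decays as C = C₀·e^(−kτ), so C_peak/C_trough = e^(kτ).
τ_max = ln(C_peak/C_trough) / k = ln(78.8/14) / 0.03266 = 1.728 / 0.03266 = 52.91 h

52.9 h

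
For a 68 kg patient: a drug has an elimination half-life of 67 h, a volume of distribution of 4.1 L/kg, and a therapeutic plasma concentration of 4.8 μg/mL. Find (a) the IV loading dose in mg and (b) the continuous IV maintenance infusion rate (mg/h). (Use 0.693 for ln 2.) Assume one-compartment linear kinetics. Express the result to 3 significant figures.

Vd = 4.1 L/kg × 68 kg = 278.8 L
LD = Vd × C = 278.8 × 4.8 = 1338 mg
CL = 0.693 × Vd / t½ = 0.693 × 278.8 / 67 = 2.884 L/h
Infusion rate = CL × Css = 2.884 × 4.8 = 13.84 mg/h

(a) 1340 mg; (b) 13.8 mg/h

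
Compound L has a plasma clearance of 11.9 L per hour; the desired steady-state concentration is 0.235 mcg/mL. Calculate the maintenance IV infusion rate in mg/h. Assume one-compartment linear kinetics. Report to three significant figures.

2.80 mg/h

At steady state, infusion rate equals elimination rate: rate in = CL × Css.
R₀ = 11.90 × 0.235 = 2.797 mg/h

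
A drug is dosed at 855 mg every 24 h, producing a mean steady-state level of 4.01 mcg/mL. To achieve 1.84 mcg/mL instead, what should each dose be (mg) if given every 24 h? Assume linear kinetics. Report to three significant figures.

For first-order elimination, Css ∝ F·D/(CL·τ); F and CL are unchanged, so Css ∝ D/τ.
D₂ = D₁ × (Css,target / Css,current) = 855 × 1.84/4.01 = 392.3 mg

392 mg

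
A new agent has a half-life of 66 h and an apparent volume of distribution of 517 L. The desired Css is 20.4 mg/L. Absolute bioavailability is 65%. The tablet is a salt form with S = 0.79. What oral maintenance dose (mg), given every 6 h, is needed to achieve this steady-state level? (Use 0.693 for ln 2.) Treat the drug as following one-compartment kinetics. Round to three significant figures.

CL = 0.693 × Vd / t½ = 0.693 × 517.0 / 66 = 5.429 L/h
D = CL × Css × τ / F / S = 5.429 × 20.4 × 6 / 0.65 / 0.79 = 1294 mg

1290 mg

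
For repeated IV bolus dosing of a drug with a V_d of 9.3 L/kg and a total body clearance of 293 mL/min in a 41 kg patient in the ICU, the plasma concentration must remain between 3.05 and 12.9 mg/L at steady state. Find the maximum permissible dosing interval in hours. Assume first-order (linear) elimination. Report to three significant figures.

31.3 h

Total Vd = 9.3 × 41 = 381.3 L
CL = 293 mL/min = 293 × 0.06 = 17.58 L/h
k = CL / Vd = 17.58 / 381.3 = 0.04611 h⁻¹
Between IV bolus doses, concentration decays as C = C₀·e^(−kτ), so C_peak/C_trough = e^(kτ).
τ_max = ln(C_peak/C_trough) / k = ln(12.9/3.05) / 0.04611 = 1.442 / 0.04611 = 31.27 h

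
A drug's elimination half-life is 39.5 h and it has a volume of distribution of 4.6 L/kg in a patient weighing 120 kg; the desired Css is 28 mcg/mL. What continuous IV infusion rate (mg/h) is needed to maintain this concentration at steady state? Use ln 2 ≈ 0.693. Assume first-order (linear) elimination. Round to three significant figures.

271 mg/h

Vd = 4.6 L/kg × 120 kg = 552.0 L
k = 0.693/39.5 = 0.01754 h⁻¹, so CL = k·Vd = 0.01754 × 552.0 = 9.682 L/h
Infusion rate = CL × Css = 9.682 × 28 = 271.1 mg/h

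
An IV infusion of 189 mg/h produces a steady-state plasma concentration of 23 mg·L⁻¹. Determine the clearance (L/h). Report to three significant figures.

At steady state, infusion rate = CL × Css, so CL = rate / Css.
CL = 189 / 23 = 8.217 L/h

8.22 L/h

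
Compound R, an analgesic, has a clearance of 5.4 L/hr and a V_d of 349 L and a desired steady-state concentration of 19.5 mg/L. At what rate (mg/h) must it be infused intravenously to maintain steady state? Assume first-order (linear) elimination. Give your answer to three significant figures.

105 mg/h

R₀ = 5.400 × 19.5 = 105.3 mg/h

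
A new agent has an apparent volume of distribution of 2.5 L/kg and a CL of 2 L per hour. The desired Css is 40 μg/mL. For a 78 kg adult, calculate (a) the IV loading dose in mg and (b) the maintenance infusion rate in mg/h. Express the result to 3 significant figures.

Vd = 2.5 L/kg × 78 kg = 195.0 L
Loading dose = Vd × C = 195.0 × 40 = 7800 mg
Maintenance: replace elimination → rate = CL × Css = 2.000 × 40 = 80.00 mg/h

(a) 7800 mg; (b) 80.0 mg/h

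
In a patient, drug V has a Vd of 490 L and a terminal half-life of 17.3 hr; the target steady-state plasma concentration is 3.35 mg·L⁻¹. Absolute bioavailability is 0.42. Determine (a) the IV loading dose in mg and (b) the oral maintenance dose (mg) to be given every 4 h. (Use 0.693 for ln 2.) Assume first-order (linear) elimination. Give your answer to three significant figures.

(a) 1640 mg; (b) 626 mg

LD = Vd × C = 490.0 × 3.35 = 1642 mg
CL = 0.693 × Vd / t½ = 0.693 × 490.0 / 17.3 = 19.63 L/h
D = CL × Css × τ / F = 19.63 × 3.35 × 4 / 0.42 = 626.3 mg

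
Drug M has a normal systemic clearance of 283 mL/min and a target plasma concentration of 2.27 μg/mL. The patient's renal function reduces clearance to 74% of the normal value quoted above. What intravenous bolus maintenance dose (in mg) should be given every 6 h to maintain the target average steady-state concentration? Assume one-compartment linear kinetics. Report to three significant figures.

Convert clearance: 283 mL/min × 60 min/h ÷ 1000 mL/L = 16.98 L/h
Patient clearance = 0.74 × 16.98 = 12.57 L/h
At steady state, dose per interval replaces the amount cleared in that interval: D/τ = CL·Css.
D = CL × Css × τ = 12.57 × 2.27 × 6 = 171.2 mg

171 mg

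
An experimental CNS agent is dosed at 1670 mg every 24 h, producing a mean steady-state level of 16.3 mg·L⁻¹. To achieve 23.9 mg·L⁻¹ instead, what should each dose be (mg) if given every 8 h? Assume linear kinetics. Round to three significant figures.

With linear kinetics, Css is proportional to dose rate (D/τ) at fixed clearance.
D₂ = D₁ × (Css,target / Css,current) × (τ₂/τ₁) = 1670 × (23.9/16.3) × (8/24) = 816.2 mg

816 mg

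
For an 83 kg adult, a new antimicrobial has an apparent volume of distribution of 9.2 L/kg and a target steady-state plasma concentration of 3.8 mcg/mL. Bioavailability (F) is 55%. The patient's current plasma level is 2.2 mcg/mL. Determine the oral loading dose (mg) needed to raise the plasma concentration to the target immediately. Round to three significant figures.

Vd = 9.2 L/kg × 83 kg = 763.6 L
The loading dose fills Vd to the target concentration.
Concentration deficit ΔC = 3.8 − 2.2 = 1.600 mg/L
LD = Vd × ΔC / F = 763.6 × 1.600 / 0.55 = 2221 mg

2220 mg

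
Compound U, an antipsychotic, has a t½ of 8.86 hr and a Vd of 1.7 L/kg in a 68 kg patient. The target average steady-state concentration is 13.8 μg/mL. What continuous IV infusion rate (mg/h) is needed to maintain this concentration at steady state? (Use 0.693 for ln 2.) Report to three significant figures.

125 mg/h

Vd(total) = 68 kg × 1.7 L/kg = 115.6 L
CL = ln 2 · Vd / t½ = 0.693 × 115.6 / 8.86 = 9.042 L/h
Infusion rate = CL × Css = 9.042 × 13.8 = 124.8 mg/h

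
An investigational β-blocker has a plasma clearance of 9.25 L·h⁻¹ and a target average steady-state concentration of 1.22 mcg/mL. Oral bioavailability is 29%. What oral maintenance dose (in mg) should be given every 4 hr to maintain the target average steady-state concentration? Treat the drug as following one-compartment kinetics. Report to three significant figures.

At steady state, dose per interval replaces the amount cleared in that interval: F·D/τ = CL·Css.
D = CL × Css × τ / F = 9.250 × 1.22 × 4 / 0.29 = 155.7 mg

156 mg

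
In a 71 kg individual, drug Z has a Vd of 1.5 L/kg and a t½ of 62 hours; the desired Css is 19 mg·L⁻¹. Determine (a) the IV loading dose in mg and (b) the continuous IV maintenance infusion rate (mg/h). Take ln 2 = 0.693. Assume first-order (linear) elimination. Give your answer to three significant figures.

Vd = 1.5 L/kg × 71 kg = 106.5 L
LD = Vd × C = 106.5 × 19 = 2024 mg
CL = 0.693 × Vd / t½ = 0.693 × 106.5 / 62 = 1.190 L/h
Infusion rate = CL × Css = 1.190 × 19 = 22.61 mg/h

(a) 2020 mg; (b) 22.6 mg/h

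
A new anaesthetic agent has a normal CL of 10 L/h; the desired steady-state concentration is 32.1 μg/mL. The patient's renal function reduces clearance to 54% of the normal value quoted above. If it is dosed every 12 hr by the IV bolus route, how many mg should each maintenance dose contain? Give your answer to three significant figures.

2080 mg

Patient clearance = 0.54 × 10.00 = 5.400 L/h
D = CL × Css × τ = 5.400 × 32.1 × 12 = 2080 mg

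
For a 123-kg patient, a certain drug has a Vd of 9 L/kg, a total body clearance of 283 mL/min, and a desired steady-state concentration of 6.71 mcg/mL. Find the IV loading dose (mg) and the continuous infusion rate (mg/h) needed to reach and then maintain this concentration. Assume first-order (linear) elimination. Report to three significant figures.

Vd(total) = 123 kg × 9 L/kg = 1107 L
LD = Vd · C_target = 1107 × 6.71 = 7428 mg
CL = 283 mL/min = 283 × 0.06 = 16.98 L/h
Infusion rate = 16.98 L/h × 6.71 mg/L = 113.9 mg/h

(a) 7430 mg; (b) 114 mg/h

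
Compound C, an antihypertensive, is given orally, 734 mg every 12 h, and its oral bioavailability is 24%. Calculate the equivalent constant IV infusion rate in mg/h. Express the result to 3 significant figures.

Equivalent systemic input: infusion rate = F·D/τ.
Rate = 0.24 × 734 / 12 = 14.68 mg/h

14.7 mg/h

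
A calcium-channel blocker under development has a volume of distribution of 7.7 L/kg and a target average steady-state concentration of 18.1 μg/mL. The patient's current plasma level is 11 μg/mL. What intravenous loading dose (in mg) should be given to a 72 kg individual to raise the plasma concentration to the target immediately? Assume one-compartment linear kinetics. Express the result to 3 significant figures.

Total Vd = 7.7 × 72 = 554.4 L
Concentration deficit ΔC = 18.1 − 11 = 7.100 mg/L
LD = Vd × ΔC = 554.4 × 7.100 = 3936 mg

3940 mg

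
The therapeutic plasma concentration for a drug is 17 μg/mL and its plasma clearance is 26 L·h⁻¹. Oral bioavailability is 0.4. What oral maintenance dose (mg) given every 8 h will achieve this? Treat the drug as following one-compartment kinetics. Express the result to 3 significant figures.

8840 mg

D = CL × Css × τ / F = 26.00 × 17 × 8 / 0.4 = 8840 mg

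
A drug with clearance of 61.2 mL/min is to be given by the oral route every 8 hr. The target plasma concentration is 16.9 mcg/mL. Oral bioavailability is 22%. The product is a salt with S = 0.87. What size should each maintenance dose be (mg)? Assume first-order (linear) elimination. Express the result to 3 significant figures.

CL = 61.2 mL/min × 60/1000 = 3.672 L/h
D = CL × Css × τ / F / S = 3.672 × 16.9 × 8 / 0.22 / 0.87 = 2594 mg

2590 mg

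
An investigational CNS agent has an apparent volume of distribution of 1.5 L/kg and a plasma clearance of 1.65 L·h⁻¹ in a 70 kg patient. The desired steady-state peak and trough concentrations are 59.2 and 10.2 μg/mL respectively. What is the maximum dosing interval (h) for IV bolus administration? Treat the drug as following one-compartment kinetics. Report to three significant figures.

112 h

Total Vd = 1.5 × 70 = 105.0 L
k = CL / Vd = 1.650 / 105.0 = 0.01571 h⁻¹
Between IV bolus doses, concentration decays as C = C₀·e^(−kτ), so C_peak/C_trough = e^(kτ).
τ_max = ln(C_peak/C_trough) / k = ln(59.2/10.2) / 0.01571 = 1.759 / 0.01571 = 112.0 h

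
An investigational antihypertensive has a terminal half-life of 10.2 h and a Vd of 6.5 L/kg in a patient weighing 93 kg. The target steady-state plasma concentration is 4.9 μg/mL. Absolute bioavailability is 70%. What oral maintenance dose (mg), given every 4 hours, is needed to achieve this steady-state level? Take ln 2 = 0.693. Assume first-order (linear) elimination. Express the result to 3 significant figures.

1150 mg

Vd(total) = 93 kg × 6.5 L/kg = 604.5 L
CL = ln 2 · Vd / t½ = 0.693 × 604.5 / 10.2 = 41.07 L/h
D = CL × Css × τ / F = 41.07 × 4.9 × 4 / 0.7 = 1150 mg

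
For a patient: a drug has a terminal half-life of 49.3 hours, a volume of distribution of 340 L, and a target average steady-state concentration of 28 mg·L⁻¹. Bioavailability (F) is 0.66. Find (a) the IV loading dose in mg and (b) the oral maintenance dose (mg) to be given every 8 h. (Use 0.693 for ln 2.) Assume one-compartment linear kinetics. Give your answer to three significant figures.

(a) 9520 mg; (b) 1620 mg

LD = Vd × C = 340.0 × 28 = 9520 mg
CL = 0.693 × Vd / t½ = 0.693 × 340.0 / 49.3 = 4.779 L/h
D = CL × Css × τ / F = 4.779 × 28 × 8 / 0.66 = 1622 mg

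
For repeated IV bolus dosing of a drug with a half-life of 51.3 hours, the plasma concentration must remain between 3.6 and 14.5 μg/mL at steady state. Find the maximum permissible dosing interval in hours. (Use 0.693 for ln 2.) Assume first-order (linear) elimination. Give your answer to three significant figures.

k = 0.693 / t½ = 0.693 / 51.3 = 0.01351 h⁻¹
Between IV bolus doses, concentration decays as C = C₀·e^(−kτ), so C_peak/C_trough = e^(kτ).
τ_max = ln(C_peak/C_trough) / k = ln(14.5/3.6) / 0.01351 = 1.393 / 0.01351 = 103.1 h

103 h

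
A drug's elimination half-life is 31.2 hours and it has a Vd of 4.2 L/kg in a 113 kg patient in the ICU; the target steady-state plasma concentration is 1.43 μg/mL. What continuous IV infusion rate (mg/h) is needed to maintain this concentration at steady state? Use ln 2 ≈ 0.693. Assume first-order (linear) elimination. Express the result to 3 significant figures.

Vd(total) = 113 kg × 4.2 L/kg = 474.6 L
CL = 0.693 × Vd / t½ = 0.693 × 474.6 / 31.2 = 10.54 L/h
Infusion rate = CL × Css = 10.54 × 1.43 = 15.07 mg/h

15.1 mg/h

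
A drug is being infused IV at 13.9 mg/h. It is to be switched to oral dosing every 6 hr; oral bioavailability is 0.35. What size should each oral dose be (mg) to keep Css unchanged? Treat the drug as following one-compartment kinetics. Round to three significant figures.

To maintain the same Css, the systemic dosing rate must be unchanged: F·D/τ = infusion rate.
D = rate × τ / F = 13.9 × 6 / 0.35 = 238.3 mg

238 mg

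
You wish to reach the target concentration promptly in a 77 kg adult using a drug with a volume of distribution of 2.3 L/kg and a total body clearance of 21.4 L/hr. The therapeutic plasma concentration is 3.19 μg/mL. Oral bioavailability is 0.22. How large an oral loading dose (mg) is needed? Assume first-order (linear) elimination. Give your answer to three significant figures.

Vd(total) = 77 kg × 2.3 L/kg = 177.1 L
The loading dose fills Vd to the target concentration.
LD = Vd × C / F = 177.1 × 3.190 / 0.22 = 2568 mg

2570 mg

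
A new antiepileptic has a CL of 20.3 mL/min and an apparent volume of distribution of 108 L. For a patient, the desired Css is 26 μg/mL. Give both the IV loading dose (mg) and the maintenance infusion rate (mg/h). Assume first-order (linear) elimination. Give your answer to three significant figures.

Loading: fill Vd to C_target → 108.0 L × 26 mg/L = 2808 mg
CL = 20.3 mL/min × 60/1000 = 1.218 L/h
Infusion rate = 1.218 L/h × 26 mg/L = 31.67 mg/h

(a) 2810 mg; (b) 31.7 mg/h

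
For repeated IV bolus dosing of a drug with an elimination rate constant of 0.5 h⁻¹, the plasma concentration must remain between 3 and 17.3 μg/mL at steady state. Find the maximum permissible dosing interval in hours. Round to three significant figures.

Between IV bolus doses, concentration decays as C = C₀·e^(−kτ), so C_peak/C_trough = e^(kτ).
τ_max = ln(C_peak/C_trough) / k = ln(17.3/3) / 0.5000 = 1.752 / 0.5000 = 3.504 h

3.50 h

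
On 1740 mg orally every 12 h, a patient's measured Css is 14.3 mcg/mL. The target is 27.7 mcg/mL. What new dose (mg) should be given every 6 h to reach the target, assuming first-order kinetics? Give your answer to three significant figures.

For first-order elimination, Css ∝ F·D/(CL·τ); F and CL are unchanged, so Css ∝ D/τ.
D₂ = D₁ × (Css,target / Css,current) × (τ₂/τ₁) = 1740 × (27.7/14.3) × (6/12) = 1685 mg

1690 mg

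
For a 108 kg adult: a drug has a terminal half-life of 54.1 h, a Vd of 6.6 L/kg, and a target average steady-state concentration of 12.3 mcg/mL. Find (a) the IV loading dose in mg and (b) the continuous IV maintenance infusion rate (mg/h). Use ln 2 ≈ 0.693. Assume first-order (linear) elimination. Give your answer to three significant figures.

Vd = 6.6 L/kg × 108 kg = 712.8 L
LD = Vd × C = 712.8 × 12.3 = 8767 mg
CL = 0.693 × Vd / t½ = 0.693 × 712.8 / 54.1 = 9.131 L/h
Infusion rate = CL × Css = 9.131 × 12.3 = 112.3 mg/h

(a) 8770 mg; (b) 112 mg/h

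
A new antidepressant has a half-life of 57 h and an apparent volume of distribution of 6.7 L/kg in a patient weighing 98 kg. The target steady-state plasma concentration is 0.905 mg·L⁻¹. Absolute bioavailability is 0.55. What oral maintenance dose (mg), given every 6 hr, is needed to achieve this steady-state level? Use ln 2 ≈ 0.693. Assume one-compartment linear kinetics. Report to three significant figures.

Vd(total) = 98 kg × 6.7 L/kg = 656.6 L
CL = ln 2 · Vd / t½ = 0.693 × 656.6 / 57 = 7.983 L/h
D = CL × Css × τ / F = 7.983 × 0.905 × 6 / 0.55 = 78.81 mg

78.8 mg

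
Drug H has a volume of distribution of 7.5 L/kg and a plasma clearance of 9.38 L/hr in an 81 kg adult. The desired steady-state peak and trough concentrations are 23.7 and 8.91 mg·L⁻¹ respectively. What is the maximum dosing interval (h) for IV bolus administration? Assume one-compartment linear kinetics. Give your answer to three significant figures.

Vd = 7.5 L/kg × 81 kg = 607.5 L
k = CL / Vd = 9.380 / 607.5 = 0.01544 h⁻¹
Between IV bolus doses, concentration decays as C = C₀·e^(−kτ), so C_peak/C_trough = e^(kτ).
τ_max = ln(C_peak/C_trough) / k = ln(23.7/8.91) / 0.01544 = 0.9783 / 0.01544 = 63.36 h

63.4 h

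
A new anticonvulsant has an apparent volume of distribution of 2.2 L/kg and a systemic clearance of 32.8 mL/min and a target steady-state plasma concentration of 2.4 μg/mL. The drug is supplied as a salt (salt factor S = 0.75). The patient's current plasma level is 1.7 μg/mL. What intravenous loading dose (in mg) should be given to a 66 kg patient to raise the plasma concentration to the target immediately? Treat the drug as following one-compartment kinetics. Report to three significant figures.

136 mg

Vd = 2.2 L/kg × 66 kg = 145.2 L
LD is governed by Vd — clearance does not enter the loading-dose calculation.
Concentration deficit ΔC = 2.4 − 1.7 = 0.7000 mg/L
LD = Vd × ΔC / S = 145.2 × 0.7000 / 0.75 = 135.5 mg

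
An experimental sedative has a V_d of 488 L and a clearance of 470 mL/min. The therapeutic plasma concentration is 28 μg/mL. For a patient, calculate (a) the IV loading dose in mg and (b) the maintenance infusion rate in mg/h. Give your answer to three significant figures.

(a) 13700 mg; (b) 790 mg/h

LD = Vd · C_target = 488.0 × 28 = 13660 mg
CL = 470 mL/min × 60/1000 = 28.20 L/h
Infusion rate = 28.20 L/h × 28 mg/L = 789.6 mg/h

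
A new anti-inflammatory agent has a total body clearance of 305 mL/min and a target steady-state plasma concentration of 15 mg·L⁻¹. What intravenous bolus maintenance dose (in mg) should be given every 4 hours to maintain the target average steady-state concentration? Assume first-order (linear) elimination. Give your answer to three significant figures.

1100 mg

CL = 305 mL/min × 60/1000 = 18.30 L/h
At steady state, dose per interval replaces the amount cleared in that interval: D/τ = CL·Css.
D = CL × Css × τ = 18.30 × 15 × 4 = 1098 mg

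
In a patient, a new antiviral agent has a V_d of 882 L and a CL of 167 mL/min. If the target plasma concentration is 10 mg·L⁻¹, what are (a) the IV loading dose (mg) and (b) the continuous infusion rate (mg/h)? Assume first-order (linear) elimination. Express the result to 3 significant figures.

LD = Vd · C_target = 882.0 × 10 = 8820 mg
CL = 167 mL/min = 167 × 0.06 = 10.02 L/h
Maintenance: replace elimination → rate = CL × Css = 10.02 × 10 = 100.2 mg/h

(a) 8820 mg; (b) 100 mg/h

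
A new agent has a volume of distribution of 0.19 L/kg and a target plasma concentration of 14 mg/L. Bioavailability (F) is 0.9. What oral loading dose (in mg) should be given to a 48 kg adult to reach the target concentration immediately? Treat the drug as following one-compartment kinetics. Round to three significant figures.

Vd = 0.19 L/kg × 48 kg = 9.120 L
LD = Vd × C / F = 9.120 × 14.00 / 0.9 = 141.9 mg

142 mg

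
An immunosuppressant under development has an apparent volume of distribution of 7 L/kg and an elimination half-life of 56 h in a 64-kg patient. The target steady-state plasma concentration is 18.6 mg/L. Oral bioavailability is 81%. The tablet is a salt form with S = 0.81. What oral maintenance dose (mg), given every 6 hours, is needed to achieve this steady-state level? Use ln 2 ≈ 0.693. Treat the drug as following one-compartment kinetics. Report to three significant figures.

943 mg

Total Vd = 7 × 64 = 448.0 L
k = 0.693/56 = 0.01238 h⁻¹, so CL = k·Vd = 0.01238 × 448.0 = 5.546 L/h
D = CL × Css × τ / F / S = 5.546 × 18.6 × 6 / 0.81 / 0.81 = 943.4 mg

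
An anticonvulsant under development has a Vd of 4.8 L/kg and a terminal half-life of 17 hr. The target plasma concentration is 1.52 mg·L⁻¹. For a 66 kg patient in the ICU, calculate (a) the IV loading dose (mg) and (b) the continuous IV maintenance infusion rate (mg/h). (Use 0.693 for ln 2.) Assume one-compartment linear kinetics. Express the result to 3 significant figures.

(a) 482 mg; (b) 19.6 mg/h

Vd(total) = 66 kg × 4.8 L/kg = 316.8 L
LD = Vd × C = 316.8 × 1.52 = 481.5 mg
CL = 0.693 × Vd / t½ = 0.693 × 316.8 / 17 = 12.91 L/h
Infusion rate = CL × Css = 12.91 × 1.52 = 19.62 mg/h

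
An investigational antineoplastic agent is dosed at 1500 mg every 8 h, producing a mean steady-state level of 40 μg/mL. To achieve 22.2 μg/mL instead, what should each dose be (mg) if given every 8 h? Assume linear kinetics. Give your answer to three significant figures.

833 mg

For first-order elimination, Css ∝ F·D/(CL·τ); F and CL are unchanged, so Css ∝ D/τ.
D₂ = D₁ × (Css,target / Css,current) = 1500 × 22.2/40 = 832.5 mg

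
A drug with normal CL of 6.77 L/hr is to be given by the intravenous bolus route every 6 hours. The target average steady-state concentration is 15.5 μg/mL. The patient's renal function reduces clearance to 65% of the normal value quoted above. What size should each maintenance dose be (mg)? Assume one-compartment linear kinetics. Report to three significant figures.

409 mg

Patient clearance = 0.65 × 6.770 = 4.401 L/h
D = CL × Css × τ = 4.401 × 15.5 × 6 = 409.3 mg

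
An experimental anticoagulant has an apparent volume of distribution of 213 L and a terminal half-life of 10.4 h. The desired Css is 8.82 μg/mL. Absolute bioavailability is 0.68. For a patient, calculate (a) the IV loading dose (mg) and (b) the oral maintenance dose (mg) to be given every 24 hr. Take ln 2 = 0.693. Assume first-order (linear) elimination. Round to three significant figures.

(a) 1880 mg; (b) 4420 mg

LD = Vd × C = 213.0 × 8.82 = 1879 mg
CL = 0.693 × Vd / t½ = 0.693 × 213.0 / 10.4 = 14.19 L/h
D = CL × Css × τ / F = 14.19 × 8.82 × 24 / 0.68 = 4417 mg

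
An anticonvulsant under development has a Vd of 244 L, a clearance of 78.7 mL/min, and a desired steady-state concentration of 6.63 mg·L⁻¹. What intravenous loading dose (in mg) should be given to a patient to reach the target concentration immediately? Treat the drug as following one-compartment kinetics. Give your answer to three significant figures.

The loading dose fills Vd to the target concentration.
LD = Vd × C = 244.0 × 6.630 = 1618 mg

1620 mg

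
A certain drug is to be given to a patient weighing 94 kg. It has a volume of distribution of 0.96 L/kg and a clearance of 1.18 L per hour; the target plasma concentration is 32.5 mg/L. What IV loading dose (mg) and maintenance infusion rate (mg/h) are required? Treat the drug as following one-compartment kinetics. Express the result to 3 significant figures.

(a) 2930 mg; (b) 38.4 mg/h

Vd = 0.96 L/kg × 94 kg = 90.24 L
Loading: fill Vd to C_target → 90.24 L × 32.5 mg/L = 2933 mg
Infusion rate = 1.180 L/h × 32.5 mg/L = 38.35 mg/h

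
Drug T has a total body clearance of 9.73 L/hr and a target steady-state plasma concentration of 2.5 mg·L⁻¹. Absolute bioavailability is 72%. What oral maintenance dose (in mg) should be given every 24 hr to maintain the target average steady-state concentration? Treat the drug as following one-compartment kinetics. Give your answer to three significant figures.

D = CL × Css × τ / F = 9.730 × 2.5 × 24 / 0.72 = 810.8 mg

811 mg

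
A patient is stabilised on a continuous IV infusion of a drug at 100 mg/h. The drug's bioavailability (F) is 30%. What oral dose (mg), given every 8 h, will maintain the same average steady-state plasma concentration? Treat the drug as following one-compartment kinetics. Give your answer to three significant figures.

2670 mg

To maintain the same Css, the systemic dosing rate must be unchanged: F·D/τ = infusion rate.
D = rate × τ / F = 100 × 8 / 0.3 = 2667 mg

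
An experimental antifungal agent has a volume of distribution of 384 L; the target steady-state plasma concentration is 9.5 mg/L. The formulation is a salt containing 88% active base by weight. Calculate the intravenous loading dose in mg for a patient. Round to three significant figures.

4150 mg

LD = Vd × C / S = 384.0 × 9.500 / 0.88 = 4145 mg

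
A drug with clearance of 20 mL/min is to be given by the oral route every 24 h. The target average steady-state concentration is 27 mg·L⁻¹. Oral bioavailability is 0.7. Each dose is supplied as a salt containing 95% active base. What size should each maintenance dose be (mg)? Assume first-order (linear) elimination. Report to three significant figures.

1170 mg

CL = 20 mL/min × 60/1000 = 1.200 L/h
D = CL × Css × τ / F / S = 1.200 × 27 × 24 / 0.7 / 0.95 = 1169 mg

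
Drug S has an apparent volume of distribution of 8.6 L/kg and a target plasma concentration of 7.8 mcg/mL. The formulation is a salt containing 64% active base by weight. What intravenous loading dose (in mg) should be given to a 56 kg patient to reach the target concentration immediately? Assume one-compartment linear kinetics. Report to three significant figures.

5870 mg

Total Vd = 8.6 × 56 = 481.6 L
LD = Vd × C / S = 481.6 × 7.800 / 0.64 = 5870 mg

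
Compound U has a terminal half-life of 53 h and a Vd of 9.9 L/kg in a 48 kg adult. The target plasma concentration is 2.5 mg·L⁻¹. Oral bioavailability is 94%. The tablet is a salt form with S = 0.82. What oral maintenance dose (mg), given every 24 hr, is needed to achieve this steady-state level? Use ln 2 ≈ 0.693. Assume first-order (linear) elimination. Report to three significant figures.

Vd = 9.9 L/kg × 48 kg = 475.2 L
k = 0.693/53 = 0.01308 h⁻¹, so CL = k·Vd = 0.01308 × 475.2 = 6.216 L/h
D = CL × Css × τ / F / S = 6.216 × 2.5 × 24 / 0.94 / 0.82 = 483.9 mg

484 mg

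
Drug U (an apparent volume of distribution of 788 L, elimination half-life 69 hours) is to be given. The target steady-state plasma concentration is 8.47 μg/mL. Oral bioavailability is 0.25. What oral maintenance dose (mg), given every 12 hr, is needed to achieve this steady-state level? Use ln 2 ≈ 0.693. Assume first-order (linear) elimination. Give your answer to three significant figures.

3220 mg

k = 0.693/69 = 0.01004 h⁻¹, so CL = k·Vd = 0.01004 × 788.0 = 7.912 L/h
D = CL × Css × τ / F = 7.912 × 8.47 × 12 / 0.25 = 3217 mg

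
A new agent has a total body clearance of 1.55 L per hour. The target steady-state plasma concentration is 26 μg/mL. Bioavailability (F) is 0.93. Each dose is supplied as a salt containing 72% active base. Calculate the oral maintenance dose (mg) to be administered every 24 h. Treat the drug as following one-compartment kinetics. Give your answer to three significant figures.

D = CL × Css × τ / F / S = 1.550 × 26 × 24 / 0.93 / 0.72 = 1444 mg

1440 mg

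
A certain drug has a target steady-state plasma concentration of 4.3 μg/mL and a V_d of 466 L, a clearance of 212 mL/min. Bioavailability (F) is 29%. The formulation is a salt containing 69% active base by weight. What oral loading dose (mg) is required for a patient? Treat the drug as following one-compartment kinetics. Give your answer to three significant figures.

LD = Vd × C / F / S = 466.0 × 4.300 / 0.29 / 0.69 = 10010 mg

10000 mg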